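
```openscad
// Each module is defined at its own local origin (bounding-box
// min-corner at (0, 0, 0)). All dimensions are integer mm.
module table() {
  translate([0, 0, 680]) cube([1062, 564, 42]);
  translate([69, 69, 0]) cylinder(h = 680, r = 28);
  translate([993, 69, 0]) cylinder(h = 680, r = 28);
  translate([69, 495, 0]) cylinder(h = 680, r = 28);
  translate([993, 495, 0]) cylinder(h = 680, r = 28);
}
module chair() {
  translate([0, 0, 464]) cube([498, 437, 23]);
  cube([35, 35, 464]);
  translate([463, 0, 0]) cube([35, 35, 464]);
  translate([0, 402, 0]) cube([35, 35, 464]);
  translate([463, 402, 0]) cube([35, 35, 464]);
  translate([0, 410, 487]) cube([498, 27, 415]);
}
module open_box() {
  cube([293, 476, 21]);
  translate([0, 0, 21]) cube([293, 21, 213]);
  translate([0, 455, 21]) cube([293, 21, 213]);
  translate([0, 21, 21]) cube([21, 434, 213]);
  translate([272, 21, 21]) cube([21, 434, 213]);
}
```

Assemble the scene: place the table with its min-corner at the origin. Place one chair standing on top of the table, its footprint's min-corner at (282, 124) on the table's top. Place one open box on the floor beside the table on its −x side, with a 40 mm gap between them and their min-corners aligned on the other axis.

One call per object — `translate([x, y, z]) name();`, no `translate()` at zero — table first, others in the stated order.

table();
translate([282, 124, 722]) chair();
translate([-333, 0, 0]) open_box();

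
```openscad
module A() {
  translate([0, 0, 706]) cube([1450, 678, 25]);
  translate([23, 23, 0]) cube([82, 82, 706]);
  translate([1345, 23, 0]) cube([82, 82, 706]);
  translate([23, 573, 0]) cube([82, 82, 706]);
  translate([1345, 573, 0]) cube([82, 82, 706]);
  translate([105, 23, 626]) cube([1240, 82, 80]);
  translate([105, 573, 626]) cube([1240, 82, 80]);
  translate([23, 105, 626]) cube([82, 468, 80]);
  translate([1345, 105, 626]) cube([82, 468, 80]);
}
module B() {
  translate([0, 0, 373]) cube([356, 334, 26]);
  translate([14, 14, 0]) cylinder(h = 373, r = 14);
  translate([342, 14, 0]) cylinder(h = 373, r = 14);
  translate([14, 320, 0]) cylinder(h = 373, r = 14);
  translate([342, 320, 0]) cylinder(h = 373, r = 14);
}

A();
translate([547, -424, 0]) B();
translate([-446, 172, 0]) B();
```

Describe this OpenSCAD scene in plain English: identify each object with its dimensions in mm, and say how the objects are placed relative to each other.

A is a table: top 1450 mm (x) × 678 mm (y), 25 mm thick, upper face at z = 731 mm, on four 82×82 mm square legs, each inset 23 mm from the nearest pair of top edges, running from z = 0 to the bottom of the top. Four apron rails, 82 mm thick and 80 mm tall, run between adjacent legs with their top edges flush with the underside of the top and their outer faces flush with the legs' outer faces.

B is a simple wooden stool: a rectangular seat 356 mm (x) by 334 mm (y), 26 mm thick, top face at z = 399 mm, on four round legs, each 28 mm in diameter. The legs rest on z = 0, each leg's axis is inset half a diameter from the nearest pair of seat edges (so the leg's bounding box is flush with the corner).

Two stools sit around the table at the −y, −x sides.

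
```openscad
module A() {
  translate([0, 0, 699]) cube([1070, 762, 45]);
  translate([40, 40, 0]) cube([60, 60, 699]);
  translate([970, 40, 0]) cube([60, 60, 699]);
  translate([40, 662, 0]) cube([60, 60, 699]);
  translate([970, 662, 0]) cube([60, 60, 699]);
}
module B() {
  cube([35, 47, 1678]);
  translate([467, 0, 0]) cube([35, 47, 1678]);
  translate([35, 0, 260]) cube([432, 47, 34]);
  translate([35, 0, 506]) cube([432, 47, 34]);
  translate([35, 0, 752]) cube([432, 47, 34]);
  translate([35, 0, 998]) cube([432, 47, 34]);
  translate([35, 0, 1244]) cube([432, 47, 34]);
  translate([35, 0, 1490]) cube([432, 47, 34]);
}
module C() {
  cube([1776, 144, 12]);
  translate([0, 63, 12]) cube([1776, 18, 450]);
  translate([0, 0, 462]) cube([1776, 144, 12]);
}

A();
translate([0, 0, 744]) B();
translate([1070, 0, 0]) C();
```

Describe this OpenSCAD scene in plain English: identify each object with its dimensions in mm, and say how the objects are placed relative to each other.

A is a table: top 1070 mm (x) × 762 mm (y), 45 mm thick, upper face at z = 744 mm, on four 60×60 mm square legs, each inset 40 mm from the nearest pair of top edges, running from z = 0 to the bottom of the top.

B is a straight ladder. Two 35×47 mm vertical rails, 1678 mm tall, stand 502 mm apart (outside-to-outside) with their front faces coplanar on the −y side. 6 rungs, each 47 mm deep and 34 mm tall, span between the inner faces of the rails, front faces flush with the rails. The lowest rung's underside is at z = 260 mm and rungs are spaced 246 mm apart (underside to underside).

C is an I-beam lying along x, 1776 mm long. Overall section height 474 mm. Two flanges 144 mm wide (y) and 12 mm thick, one on the floor and one at the top; a web 18 mm thick runs between them, centred on the flange width.

The ladder is on top of the table. The I-beam is against the table's +x side, with their −y faces flush.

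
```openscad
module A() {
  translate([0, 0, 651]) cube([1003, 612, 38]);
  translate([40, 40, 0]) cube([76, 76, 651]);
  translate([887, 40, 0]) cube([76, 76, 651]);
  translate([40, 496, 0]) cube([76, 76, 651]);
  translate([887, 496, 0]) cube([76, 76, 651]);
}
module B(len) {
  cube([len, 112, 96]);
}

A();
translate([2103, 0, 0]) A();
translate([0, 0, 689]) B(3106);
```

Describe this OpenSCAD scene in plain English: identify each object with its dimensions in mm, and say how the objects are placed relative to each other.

A is a rectangular dining table. The top is 1003×612×38 mm with its upper surface at z = 689 mm. It stands on four 76×76 mm square legs, each inset 40 mm from the nearest pair of top edges, running from the floor to the underside of the top.

B is a rectangular beam 3106 mm long (x), 112 mm deep (y), 96 mm thick (z).

The beam spans the tops of two tables placed 1100 mm apart, resting at z = 689 mm.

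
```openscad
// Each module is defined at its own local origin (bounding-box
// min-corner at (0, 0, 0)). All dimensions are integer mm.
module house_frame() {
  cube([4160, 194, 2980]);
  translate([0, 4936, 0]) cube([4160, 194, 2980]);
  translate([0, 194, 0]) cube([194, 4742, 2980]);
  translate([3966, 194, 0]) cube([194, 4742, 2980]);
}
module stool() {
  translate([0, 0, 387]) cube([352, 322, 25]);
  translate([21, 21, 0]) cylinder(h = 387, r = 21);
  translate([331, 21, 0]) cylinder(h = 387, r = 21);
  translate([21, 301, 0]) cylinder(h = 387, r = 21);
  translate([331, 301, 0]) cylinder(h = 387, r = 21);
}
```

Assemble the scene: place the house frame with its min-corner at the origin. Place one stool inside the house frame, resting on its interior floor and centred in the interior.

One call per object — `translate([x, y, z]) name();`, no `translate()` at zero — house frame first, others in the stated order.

house_frame();
translate([1904, 2404, 0]) stool();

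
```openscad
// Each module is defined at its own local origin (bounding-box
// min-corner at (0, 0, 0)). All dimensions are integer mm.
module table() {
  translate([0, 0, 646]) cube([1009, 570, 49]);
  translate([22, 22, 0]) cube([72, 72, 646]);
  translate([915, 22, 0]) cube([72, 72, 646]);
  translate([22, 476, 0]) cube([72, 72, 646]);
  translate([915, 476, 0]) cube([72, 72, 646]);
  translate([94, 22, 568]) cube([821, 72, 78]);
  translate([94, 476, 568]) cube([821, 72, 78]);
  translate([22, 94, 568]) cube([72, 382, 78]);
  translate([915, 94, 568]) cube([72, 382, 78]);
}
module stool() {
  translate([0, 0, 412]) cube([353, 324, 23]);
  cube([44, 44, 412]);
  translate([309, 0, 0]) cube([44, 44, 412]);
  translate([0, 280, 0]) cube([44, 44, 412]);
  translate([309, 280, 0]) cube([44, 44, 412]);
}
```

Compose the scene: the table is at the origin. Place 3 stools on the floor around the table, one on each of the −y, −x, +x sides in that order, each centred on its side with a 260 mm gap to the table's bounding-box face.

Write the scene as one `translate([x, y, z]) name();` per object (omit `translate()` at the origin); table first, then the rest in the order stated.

table();
translate([328, -584, 0]) stool();
translate([-613, 123, 0]) stool();
translate([1269, 123, 0]) stool();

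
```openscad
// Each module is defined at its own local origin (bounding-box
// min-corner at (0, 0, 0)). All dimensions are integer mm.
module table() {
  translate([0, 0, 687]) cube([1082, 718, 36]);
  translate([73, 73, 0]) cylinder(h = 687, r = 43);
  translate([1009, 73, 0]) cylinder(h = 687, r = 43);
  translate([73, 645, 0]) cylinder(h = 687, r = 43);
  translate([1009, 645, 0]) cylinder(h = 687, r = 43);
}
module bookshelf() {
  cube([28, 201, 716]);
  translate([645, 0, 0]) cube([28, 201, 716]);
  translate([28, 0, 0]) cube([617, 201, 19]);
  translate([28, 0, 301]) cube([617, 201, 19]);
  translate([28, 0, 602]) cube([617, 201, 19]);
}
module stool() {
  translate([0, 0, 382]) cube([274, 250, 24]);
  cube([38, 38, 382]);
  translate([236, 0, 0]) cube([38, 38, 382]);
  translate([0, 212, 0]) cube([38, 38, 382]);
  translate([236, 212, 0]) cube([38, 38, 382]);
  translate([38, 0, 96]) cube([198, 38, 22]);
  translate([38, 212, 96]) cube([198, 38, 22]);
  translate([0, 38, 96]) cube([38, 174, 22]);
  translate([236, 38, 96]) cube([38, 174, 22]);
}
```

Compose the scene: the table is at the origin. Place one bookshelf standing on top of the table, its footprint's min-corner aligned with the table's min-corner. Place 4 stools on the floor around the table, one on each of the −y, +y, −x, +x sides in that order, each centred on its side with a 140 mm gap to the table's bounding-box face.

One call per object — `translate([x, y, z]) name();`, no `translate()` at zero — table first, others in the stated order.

table();
translate([0, 0, 723]) bookshelf();
translate([404, -390, 0]) stool();
translate([404, 858, 0]) stool();
translate([-414, 234, 0]) stool();
translate([1222, 234, 0]) stool();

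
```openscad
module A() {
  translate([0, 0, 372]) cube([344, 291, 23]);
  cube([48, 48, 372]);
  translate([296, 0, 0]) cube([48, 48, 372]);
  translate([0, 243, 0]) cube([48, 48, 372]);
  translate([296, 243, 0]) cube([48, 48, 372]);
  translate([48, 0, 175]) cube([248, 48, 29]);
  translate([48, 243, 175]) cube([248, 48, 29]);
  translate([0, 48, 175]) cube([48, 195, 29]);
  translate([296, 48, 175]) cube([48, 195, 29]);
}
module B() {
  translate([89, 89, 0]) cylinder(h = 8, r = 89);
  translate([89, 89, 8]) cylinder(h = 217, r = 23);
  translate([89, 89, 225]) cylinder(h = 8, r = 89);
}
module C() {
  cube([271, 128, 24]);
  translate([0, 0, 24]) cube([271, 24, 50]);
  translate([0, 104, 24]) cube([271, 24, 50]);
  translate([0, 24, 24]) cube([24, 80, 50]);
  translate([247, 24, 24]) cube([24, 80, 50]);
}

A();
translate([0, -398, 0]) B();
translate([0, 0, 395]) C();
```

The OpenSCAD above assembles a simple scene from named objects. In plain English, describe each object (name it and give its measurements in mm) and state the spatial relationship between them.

A is a four-legged stool. The seat is 344×291 mm, 23 mm thick, top at z = 395 mm. It stands on four square legs, each 48×48 mm in cross-section, from z = 0 to the seat underside, each flush with a corner of the seat. Four stretchers, 48 mm wide and 29 mm tall, connect adjacent legs with their undersides at z = 175 mm, each running between the inner faces of the legs it joins and aligned with the legs' outer faces on the other axis.

B is a spool: two coaxial disc flanges of radius 89 mm and thickness 8 mm, joined by a core cylinder of radius 23 mm and height 217 mm. The lower flange rests on z = 0 and the three cylinders share a vertical axis.

C is an open-topped rectangular box: outside dimensions 271×128×74 mm, with a uniform wall and base thickness of 24 mm. The base is a full 271×128 slab on the floor; four walls sit on top of the base. The front and back walls (the −y and +y sides) span the full width; the two side walls fit between them.

The spool is on the floor beside the stool on its −y side. The open box is on top of the stool.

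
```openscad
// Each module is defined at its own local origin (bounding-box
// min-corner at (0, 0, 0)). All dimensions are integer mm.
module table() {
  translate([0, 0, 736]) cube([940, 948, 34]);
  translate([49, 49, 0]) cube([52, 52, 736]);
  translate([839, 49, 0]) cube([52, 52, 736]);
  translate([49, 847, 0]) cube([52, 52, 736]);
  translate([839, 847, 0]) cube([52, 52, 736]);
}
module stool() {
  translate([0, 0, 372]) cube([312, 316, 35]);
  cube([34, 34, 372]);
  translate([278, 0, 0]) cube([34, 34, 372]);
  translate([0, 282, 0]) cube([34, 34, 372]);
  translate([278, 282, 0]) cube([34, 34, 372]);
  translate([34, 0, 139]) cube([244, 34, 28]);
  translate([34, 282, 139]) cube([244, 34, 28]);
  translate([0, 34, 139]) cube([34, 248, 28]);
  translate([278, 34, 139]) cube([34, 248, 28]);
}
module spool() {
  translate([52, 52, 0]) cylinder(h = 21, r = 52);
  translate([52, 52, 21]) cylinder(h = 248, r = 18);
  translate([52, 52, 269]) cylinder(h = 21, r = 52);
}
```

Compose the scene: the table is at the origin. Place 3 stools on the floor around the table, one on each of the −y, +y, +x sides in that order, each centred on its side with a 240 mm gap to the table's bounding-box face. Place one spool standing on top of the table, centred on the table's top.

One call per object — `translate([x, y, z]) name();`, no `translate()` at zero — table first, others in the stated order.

table();
translate([314, -556, 0]) stool();
translate([314, 1188, 0]) stool();
translate([1180, 316, 0]) stool();
translate([418, 422, 770]) spool();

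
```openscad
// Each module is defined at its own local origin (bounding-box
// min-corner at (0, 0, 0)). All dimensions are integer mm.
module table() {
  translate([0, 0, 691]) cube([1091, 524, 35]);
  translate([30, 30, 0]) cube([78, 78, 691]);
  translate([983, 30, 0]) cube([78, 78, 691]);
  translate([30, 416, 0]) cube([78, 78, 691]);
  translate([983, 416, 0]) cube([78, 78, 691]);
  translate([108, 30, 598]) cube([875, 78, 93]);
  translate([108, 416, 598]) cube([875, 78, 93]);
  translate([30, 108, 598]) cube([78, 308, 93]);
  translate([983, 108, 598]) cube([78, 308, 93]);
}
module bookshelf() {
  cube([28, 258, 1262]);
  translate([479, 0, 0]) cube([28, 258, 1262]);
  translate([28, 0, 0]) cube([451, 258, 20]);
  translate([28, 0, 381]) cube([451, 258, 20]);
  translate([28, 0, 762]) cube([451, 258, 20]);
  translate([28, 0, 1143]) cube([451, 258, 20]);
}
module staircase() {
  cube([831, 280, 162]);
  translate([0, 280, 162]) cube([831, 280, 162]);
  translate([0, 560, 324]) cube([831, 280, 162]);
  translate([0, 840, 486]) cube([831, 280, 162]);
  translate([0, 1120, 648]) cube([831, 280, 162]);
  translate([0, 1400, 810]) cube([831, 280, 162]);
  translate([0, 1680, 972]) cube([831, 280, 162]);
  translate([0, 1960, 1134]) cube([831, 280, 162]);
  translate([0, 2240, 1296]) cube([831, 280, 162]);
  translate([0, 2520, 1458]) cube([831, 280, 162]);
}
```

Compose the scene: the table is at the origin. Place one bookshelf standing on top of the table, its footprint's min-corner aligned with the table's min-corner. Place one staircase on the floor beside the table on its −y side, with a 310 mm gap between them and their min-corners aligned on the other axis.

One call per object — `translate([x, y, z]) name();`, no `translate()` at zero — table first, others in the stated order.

table();
translate([0, 0, 726]) bookshelf();
translate([0, -3110, 0]) staircase();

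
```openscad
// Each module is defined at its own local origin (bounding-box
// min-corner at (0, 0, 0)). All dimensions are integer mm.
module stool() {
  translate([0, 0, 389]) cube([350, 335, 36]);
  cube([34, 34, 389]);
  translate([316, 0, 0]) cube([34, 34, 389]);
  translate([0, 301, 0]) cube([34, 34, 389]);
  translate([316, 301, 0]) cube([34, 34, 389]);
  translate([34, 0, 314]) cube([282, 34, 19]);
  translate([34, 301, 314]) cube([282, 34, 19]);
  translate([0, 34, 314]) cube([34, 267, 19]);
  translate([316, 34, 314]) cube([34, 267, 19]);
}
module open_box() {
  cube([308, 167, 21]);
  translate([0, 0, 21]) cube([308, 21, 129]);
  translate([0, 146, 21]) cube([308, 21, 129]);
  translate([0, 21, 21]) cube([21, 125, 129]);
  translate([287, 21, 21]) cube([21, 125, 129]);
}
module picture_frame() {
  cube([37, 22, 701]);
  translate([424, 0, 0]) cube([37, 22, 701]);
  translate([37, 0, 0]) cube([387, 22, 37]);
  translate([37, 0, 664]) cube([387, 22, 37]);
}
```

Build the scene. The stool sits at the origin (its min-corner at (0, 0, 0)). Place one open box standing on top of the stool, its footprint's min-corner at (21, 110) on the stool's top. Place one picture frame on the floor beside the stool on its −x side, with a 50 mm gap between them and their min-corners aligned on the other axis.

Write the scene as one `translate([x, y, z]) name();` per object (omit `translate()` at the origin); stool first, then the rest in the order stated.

stool();
translate([21, 110, 425]) open_box();
translate([-511, 0, 0]) picture_frame();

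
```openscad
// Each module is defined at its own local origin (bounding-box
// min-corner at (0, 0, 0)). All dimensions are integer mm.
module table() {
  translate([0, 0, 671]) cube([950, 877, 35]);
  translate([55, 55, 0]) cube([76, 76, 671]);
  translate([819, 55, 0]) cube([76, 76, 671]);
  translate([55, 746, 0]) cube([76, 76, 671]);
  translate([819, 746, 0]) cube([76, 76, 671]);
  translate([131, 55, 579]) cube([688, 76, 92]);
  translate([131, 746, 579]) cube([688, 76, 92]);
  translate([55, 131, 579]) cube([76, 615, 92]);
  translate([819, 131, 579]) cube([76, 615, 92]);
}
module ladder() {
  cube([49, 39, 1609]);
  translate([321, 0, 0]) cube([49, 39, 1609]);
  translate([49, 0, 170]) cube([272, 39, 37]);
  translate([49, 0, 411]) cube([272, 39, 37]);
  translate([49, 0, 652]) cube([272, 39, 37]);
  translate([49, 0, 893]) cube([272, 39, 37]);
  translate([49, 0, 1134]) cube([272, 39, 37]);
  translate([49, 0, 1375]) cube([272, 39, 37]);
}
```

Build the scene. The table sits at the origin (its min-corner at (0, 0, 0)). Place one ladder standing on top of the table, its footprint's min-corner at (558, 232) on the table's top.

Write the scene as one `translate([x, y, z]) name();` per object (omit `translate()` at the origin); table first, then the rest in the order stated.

table();
translate([558, 232, 706]) ladder();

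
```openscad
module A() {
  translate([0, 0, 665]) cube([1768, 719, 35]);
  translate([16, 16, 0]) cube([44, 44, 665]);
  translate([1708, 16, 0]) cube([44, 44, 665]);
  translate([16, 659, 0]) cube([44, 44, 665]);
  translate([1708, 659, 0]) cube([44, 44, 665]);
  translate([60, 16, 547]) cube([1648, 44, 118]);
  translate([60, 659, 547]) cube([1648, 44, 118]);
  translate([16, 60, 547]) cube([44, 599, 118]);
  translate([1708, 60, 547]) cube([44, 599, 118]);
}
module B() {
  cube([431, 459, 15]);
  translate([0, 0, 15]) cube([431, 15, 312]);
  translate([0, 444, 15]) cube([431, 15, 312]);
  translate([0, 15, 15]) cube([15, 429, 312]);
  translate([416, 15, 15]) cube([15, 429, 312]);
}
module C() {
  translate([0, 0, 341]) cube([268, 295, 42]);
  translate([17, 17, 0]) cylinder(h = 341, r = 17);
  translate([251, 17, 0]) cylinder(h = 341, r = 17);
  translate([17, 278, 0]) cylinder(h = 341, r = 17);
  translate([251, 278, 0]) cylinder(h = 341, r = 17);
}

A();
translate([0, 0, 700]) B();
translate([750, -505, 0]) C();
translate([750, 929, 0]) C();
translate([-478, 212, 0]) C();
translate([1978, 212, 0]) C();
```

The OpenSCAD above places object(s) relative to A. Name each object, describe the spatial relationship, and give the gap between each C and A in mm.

Each stool's nearest face is 210 mm from the table's bounding box.

A is a table. B is an open box. C is a stool. The open box is on top of the table. Four stools sit around the table at the −y, +y, −x, +x sides. The gap between each stool and the table is 210 mm.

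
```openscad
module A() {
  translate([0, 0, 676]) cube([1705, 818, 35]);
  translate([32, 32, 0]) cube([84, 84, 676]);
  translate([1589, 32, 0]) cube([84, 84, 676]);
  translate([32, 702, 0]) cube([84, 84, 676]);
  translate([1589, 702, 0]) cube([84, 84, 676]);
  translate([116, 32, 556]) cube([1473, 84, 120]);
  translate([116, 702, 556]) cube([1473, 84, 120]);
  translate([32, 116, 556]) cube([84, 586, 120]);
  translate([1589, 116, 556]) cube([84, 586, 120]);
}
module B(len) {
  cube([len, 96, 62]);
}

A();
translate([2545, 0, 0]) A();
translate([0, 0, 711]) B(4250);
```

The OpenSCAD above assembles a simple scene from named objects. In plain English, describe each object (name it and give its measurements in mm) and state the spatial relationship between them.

A is a table with a 1705×818 mm rectangular top, 35 mm thick, top surface at z = 711 mm, supported by four 84×84 mm square legs, each inset 32 mm from the nearest pair of top edges, running from the floor. Four apron rails, 84 mm thick and 120 mm tall, run between adjacent legs with their top edges flush with the underside of the top and their outer faces flush with the legs' outer faces.

B is a rectangular beam 4250 mm long (x), 96 mm deep (y), 62 mm thick (z).

The beam spans the tops of two tables placed 840 mm apart, resting at z = 711 mm.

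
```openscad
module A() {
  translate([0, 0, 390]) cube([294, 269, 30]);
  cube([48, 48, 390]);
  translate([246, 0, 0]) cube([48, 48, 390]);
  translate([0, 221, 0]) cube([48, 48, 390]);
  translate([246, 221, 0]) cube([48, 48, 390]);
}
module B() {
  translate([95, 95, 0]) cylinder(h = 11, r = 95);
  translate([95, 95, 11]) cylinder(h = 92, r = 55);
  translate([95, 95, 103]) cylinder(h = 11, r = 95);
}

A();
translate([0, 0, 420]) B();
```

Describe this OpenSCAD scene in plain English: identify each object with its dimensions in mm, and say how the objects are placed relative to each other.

A is a four-legged stool. The seat is a 294×269×30 mm slab whose top surface is at z = 420 mm; four square legs, each 48×48 mm in cross-section, run from the floor (z = 0) to the underside of the seat, each flush with a corner of the seat.

B is a spool: two coaxial disc flanges of radius 95 mm and thickness 11 mm, joined by a core cylinder of radius 55 mm and height 92 mm. The lower flange rests on z = 0 and the three cylinders share a vertical axis.

The spool is on top of the stool.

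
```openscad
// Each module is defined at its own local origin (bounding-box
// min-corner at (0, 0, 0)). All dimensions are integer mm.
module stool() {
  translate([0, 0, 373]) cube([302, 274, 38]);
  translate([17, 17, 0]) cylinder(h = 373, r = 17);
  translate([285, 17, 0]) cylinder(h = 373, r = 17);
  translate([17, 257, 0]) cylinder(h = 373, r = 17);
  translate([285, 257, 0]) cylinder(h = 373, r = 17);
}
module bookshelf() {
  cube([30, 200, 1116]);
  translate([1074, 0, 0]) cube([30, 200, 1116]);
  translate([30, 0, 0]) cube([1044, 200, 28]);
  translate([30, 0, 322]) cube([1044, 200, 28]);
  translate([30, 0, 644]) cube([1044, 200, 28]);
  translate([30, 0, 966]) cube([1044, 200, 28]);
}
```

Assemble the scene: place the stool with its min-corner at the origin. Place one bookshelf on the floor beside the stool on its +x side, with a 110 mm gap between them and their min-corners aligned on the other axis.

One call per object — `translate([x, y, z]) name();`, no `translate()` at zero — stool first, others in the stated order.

stool();
translate([412, 0, 0]) bookshelf();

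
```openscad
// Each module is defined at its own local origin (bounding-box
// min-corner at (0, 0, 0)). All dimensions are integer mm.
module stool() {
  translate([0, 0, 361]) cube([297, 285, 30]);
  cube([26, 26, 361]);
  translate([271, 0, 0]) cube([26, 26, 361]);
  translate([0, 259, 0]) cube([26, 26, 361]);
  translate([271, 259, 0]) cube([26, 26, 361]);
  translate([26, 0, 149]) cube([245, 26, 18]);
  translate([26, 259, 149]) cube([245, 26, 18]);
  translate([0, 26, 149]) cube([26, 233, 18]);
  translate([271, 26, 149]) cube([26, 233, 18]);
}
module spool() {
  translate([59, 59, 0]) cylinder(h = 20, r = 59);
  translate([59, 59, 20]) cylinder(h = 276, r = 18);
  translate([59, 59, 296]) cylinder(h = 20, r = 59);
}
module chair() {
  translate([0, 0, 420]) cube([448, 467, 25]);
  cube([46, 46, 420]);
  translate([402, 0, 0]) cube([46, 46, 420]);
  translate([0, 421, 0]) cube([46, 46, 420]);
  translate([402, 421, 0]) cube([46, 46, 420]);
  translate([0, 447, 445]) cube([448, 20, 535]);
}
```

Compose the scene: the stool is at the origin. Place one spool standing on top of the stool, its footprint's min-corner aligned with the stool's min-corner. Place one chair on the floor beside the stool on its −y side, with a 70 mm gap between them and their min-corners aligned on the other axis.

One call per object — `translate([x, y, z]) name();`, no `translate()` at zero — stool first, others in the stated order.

stool();
translate([0, 0, 391]) spool();
translate([0, -537, 0]) chair();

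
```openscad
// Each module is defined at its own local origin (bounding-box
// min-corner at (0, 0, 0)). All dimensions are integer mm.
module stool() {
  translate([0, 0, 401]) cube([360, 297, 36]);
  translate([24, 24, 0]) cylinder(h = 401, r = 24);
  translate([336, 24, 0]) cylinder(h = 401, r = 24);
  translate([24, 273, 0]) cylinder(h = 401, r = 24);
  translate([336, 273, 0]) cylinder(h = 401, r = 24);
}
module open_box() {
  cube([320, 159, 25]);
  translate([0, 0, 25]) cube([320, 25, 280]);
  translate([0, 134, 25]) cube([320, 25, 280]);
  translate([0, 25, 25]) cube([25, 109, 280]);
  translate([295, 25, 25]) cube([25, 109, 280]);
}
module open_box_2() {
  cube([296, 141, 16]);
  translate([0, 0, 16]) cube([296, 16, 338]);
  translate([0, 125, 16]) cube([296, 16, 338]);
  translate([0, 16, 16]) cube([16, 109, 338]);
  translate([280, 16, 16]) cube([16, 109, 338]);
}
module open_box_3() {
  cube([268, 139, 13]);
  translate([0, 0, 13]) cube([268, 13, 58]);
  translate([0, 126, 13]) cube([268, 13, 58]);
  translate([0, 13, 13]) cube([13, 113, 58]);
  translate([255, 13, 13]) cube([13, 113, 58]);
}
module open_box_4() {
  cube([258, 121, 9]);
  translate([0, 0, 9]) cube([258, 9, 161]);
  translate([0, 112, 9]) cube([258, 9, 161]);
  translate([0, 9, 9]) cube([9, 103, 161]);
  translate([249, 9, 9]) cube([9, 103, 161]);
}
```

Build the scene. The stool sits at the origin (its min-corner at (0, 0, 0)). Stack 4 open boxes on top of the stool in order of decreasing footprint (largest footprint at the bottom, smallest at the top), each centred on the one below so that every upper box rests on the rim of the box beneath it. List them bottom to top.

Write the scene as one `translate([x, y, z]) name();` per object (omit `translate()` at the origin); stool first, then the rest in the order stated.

stool();
translate([20, 69, 437]) open_box();
translate([32, 78, 742]) open_box_2();
translate([46, 79, 1096]) open_box_3();
translate([51, 88, 1167]) open_box_4();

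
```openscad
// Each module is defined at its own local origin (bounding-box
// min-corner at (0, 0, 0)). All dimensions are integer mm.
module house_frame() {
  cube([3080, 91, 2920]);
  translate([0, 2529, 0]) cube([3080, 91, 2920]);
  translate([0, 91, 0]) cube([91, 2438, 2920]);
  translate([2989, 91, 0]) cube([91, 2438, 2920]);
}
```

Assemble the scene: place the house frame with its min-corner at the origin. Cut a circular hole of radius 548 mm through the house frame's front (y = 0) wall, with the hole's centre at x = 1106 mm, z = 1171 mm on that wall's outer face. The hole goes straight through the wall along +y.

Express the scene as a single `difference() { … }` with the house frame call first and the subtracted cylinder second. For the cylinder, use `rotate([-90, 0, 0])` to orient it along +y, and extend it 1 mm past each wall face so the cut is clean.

difference() {
  house_frame();
  translate([1106, -1, 1171]) rotate([-90, 0, 0]) cylinder(h = 93, r = 548);
}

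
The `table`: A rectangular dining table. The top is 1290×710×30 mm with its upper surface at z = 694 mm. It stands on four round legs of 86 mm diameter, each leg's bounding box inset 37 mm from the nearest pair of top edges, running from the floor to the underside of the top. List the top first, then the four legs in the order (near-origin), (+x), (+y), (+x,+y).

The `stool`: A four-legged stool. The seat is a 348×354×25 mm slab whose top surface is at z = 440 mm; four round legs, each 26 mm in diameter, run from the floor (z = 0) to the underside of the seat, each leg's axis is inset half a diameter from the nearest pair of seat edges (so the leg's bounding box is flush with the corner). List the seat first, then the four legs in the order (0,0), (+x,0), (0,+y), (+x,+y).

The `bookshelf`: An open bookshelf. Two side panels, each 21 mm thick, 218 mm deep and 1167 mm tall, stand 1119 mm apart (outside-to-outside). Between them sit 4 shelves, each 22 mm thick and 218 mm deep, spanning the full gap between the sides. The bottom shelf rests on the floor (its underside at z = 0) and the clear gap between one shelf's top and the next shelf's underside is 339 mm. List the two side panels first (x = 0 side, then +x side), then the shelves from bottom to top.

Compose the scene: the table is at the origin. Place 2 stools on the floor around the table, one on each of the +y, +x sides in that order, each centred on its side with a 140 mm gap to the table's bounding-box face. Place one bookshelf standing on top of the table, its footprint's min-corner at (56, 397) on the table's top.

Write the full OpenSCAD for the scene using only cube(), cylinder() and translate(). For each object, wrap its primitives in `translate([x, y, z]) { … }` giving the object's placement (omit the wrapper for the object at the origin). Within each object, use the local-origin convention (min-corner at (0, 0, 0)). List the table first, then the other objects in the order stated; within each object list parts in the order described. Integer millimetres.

translate([0, 0, 664]) cube([1290, 710, 30]);
translate([80, 80, 0]) cylinder(h = 664, r = 43);
translate([1210, 80, 0]) cylinder(h = 664, r = 43);
translate([80, 630, 0]) cylinder(h = 664, r = 43);
translate([1210, 630, 0]) cylinder(h = 664, r = 43);
translate([471, 850, 0]) {
  translate([0, 0, 415]) cube([348, 354, 25]);
  translate([13, 13, 0]) cylinder(h = 415, r = 13);
  translate([335, 13, 0]) cylinder(h = 415, r = 13);
  translate([13, 341, 0]) cylinder(h = 415, r = 13);
  translate([335, 341, 0]) cylinder(h = 415, r = 13);
}
translate([1430, 178, 0]) {
  translate([0, 0, 415]) cube([348, 354, 25]);
  translate([13, 13, 0]) cylinder(h = 415, r = 13);
  translate([335, 13, 0]) cylinder(h = 415, r = 13);
  translate([13, 341, 0]) cylinder(h = 415, r = 13);
  translate([335, 341, 0]) cylinder(h = 415, r = 13);
}
translate([56, 397, 694]) {
  cube([21, 218, 1167]);
  translate([1098, 0, 0]) cube([21, 218, 1167]);
  translate([21, 0, 0]) cube([1077, 218, 22]);
  translate([21, 0, 361]) cube([1077, 218, 22]);
  translate([21, 0, 722]) cube([1077, 218, 22]);
  translate([21, 0, 1083]) cube([1077, 218, 22]);
}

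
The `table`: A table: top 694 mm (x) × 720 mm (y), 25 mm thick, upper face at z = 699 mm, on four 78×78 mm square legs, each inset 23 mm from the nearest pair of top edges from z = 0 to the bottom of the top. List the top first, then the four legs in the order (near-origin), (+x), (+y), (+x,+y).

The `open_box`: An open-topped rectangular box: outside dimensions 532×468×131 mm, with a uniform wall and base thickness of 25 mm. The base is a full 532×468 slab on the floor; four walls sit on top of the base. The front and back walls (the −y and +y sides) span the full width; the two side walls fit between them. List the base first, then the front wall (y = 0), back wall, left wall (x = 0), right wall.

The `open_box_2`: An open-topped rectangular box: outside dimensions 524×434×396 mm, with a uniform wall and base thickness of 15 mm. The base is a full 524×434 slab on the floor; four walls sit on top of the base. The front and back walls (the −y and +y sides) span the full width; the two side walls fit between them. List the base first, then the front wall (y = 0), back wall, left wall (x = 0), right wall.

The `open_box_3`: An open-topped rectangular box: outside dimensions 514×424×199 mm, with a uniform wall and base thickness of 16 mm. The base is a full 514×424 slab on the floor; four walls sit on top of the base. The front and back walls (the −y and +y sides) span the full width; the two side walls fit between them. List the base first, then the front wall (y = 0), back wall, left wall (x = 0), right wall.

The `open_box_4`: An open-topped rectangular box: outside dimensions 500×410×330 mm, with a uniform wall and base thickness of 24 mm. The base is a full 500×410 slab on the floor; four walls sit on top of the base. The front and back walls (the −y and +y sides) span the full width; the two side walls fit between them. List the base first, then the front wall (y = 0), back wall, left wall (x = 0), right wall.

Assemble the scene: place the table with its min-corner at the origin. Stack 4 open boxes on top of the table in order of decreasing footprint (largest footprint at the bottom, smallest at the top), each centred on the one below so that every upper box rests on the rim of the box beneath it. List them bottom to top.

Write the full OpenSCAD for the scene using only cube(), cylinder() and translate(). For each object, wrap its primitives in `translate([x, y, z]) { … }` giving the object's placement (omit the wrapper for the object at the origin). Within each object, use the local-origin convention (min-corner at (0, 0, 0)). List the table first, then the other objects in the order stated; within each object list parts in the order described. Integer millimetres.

translate([0, 0, 674]) cube([694, 720, 25]);
translate([23, 23, 0]) cube([78, 78, 674]);
translate([593, 23, 0]) cube([78, 78, 674]);
translate([23, 619, 0]) cube([78, 78, 674]);
translate([593, 619, 0]) cube([78, 78, 674]);
translate([81, 126, 699]) {
  cube([532, 468, 25]);
  translate([0, 0, 25]) cube([532, 25, 106]);
  translate([0, 443, 25]) cube([532, 25, 106]);
  translate([0, 25, 25]) cube([25, 418, 106]);
  translate([507, 25, 25]) cube([25, 418, 106]);
}
translate([85, 143, 830]) {
  cube([524, 434, 15]);
  translate([0, 0, 15]) cube([524, 15, 381]);
  translate([0, 419, 15]) cube([524, 15, 381]);
  translate([0, 15, 15]) cube([15, 404, 381]);
  translate([509, 15, 15]) cube([15, 404, 381]);
}
translate([90, 148, 1226]) {
  cube([514, 424, 16]);
  translate([0, 0, 16]) cube([514, 16, 183]);
  translate([0, 408, 16]) cube([514, 16, 183]);
  translate([0, 16, 16]) cube([16, 392, 183]);
  translate([498, 16, 16]) cube([16, 392, 183]);
}
translate([97, 155, 1425]) {
  cube([500, 410, 24]);
  translate([0, 0, 24]) cube([500, 24, 306]);
  translate([0, 386, 24]) cube([500, 24, 306]);
  translate([0, 24, 24]) cube([24, 362, 306]);
  translate([476, 24, 24]) cube([24, 362, 306]);
}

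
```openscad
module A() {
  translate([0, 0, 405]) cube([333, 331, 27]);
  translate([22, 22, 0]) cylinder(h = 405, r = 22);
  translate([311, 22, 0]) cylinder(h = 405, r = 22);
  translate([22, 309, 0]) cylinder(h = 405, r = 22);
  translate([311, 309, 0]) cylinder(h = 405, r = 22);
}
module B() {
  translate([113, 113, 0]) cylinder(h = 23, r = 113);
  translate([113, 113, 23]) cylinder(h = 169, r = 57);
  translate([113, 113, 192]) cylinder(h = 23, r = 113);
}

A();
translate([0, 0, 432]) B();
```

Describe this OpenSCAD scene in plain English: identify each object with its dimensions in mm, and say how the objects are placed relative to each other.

A is a simple wooden stool: a rectangular seat 333 mm (x) by 331 mm (y), 27 mm thick, top face at z = 432 mm, on four round legs, each 44 mm in diameter. The legs rest on z = 0, each leg's axis is inset half a diameter from the nearest pair of seat edges (so the leg's bounding box is flush with the corner).

B is a spool: two coaxial disc flanges of radius 113 mm and thickness 23 mm, joined by a core cylinder of radius 57 mm and height 169 mm. The lower flange rests on z = 0 and the three cylinders share a vertical axis.

The spool is on top of the stool.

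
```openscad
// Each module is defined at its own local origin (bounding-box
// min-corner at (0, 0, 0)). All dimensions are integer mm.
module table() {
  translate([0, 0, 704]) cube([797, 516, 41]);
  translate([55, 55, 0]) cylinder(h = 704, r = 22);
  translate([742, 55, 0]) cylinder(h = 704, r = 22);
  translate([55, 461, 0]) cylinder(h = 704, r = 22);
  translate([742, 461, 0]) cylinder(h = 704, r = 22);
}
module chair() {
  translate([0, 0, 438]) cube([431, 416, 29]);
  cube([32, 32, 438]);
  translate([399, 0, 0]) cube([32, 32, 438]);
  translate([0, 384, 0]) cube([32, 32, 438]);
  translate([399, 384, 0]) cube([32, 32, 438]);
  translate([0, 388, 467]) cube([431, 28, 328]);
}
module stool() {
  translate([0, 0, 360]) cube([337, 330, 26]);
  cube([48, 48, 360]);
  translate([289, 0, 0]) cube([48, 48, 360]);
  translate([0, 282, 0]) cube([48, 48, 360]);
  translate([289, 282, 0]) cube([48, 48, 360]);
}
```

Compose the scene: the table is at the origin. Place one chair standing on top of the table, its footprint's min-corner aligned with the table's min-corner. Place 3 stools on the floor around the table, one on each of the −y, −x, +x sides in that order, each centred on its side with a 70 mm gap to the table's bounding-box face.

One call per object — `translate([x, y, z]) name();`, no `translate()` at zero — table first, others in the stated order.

table();
translate([0, 0, 745]) chair();
translate([230, -400, 0]) stool();
translate([-407, 93, 0]) stool();
translate([867, 93, 0]) stool();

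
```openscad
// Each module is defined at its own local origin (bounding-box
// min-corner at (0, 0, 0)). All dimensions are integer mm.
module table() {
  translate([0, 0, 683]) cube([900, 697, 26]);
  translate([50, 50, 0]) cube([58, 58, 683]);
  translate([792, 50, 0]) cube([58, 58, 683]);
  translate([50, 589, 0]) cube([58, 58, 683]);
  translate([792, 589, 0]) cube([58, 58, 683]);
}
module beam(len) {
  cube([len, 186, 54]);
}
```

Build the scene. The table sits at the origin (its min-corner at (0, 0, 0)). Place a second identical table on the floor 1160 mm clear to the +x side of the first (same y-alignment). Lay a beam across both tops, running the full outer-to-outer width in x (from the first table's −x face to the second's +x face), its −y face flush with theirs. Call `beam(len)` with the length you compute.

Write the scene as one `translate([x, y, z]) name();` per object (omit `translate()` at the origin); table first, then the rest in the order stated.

table();
translate([2060, 0, 0]) table();
translate([0, 0, 709]) beam(2960);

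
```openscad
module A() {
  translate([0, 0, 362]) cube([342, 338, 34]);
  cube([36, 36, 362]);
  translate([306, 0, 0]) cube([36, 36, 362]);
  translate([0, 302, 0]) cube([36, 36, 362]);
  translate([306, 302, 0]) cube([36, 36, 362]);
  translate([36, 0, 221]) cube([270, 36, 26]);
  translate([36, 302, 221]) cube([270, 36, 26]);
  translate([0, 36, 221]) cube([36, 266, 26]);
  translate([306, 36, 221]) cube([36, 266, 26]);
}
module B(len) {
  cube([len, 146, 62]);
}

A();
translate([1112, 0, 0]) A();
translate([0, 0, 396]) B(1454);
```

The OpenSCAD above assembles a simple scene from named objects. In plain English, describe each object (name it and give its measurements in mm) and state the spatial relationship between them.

A is a four-legged stool. The seat is a 342×338×34 mm slab whose top surface is at z = 396 mm; four square legs, each 36×36 mm in cross-section, run from the floor (z = 0) to the underside of the seat, each flush with a corner of the seat. Four stretchers, 36 mm wide and 26 mm tall, connect adjacent legs with their undersides at z = 221 mm, each running between the inner faces of the legs it joins and aligned with the legs' outer faces on the other axis.

B is a rectangular beam 1454 mm long (x), 146 mm deep (y), 62 mm thick (z).

The beam spans the tops of two stools placed 770 mm apart, resting at z = 396 mm.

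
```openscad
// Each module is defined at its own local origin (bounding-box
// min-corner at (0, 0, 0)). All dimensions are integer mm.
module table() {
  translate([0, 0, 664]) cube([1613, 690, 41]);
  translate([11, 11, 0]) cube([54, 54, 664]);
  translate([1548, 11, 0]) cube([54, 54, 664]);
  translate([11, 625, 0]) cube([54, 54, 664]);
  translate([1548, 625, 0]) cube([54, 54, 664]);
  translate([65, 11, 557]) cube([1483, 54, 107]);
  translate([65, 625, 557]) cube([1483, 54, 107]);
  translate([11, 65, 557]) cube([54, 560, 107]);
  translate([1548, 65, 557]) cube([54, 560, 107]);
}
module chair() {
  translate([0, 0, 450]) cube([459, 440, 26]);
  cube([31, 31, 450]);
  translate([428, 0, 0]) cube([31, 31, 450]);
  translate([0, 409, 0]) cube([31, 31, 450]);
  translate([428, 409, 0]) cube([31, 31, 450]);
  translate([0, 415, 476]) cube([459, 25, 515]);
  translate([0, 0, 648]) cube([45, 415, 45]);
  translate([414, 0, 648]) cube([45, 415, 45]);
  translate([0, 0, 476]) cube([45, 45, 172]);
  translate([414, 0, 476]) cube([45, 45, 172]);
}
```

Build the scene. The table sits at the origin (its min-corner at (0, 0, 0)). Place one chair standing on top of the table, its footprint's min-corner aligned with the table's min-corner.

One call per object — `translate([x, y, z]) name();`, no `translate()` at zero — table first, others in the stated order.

table();
translate([0, 0, 705]) chair();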